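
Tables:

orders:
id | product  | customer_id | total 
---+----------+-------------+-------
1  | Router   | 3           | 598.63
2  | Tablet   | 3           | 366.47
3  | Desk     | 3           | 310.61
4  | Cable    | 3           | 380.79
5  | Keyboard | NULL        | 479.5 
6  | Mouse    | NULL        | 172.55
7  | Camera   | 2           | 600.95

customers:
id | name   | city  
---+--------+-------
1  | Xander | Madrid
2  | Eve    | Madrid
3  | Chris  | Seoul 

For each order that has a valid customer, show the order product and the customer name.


INNER JOIN keeps only orders rows whose customer_id matches an id in customers. Walk through each order:
  - order 1 (Router): customer_id=3 -> matches Chris
  - order 2 (Tablet): customer_id=3 -> matches Chris
  - order 3 (Desk): customer_id=3 -> matches Chris
  - order 4 (Cable): customer_id=3 -> matches Chris
  - order 5 (Keyboard): customer_id=NULL, no match -> dropped
  - order 6 (Mouse): customer_id=NULL, no match -> dropped
  - order 7 (Camera): customer_id=2 -> matches Eve
So 2 of 7 rows are dropped.

SQL:
SELECT a.product, b.name AS customer
FROM orders a
INNER JOIN customers b ON a.customer_id = b.id

Result:
product | customer
--------+---------
Router  | Chris   
Tablet  | Chris   
Desk    | Chris   
Cable   | Chris   
Camera  | Eve     


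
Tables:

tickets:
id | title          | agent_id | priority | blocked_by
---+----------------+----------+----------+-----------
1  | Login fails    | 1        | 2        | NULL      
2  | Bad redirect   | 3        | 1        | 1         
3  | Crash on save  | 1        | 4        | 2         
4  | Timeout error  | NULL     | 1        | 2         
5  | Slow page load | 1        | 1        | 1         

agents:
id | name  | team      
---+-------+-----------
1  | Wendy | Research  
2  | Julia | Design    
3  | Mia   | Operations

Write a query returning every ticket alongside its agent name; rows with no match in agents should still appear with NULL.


LEFT JOIN keeps every row from tickets (the left table); where agent_id has no match in agents, the agent columns become NULL. Walk through each ticket:
  - ticket 1 (Login fails): agent_id=1 -> matches Wendy
  - ticket 2 (Bad redirect): agent_id=3 -> matches Mia
  - ticket 3 (Crash on save): agent_id=1 -> matches Wendy
  - ticket 4 (Timeout error): agent_id=NULL, no match -> kept with NULL
  - ticket 5 (Slow page load): agent_id=1 -> matches Wendy
All 5 rows appear; 1 has NULL agent.

SQL:
SELECT a.title, b.name AS agent
FROM tickets a
LEFT JOIN agents b ON a.agent_id = b.id

Result:
title          | agent
---------------+------
Login fails    | Wendy
Bad redirect   | Mia  
Crash on save  | Wendy
Timeout error  | NULL 
Slow page load | Wendy


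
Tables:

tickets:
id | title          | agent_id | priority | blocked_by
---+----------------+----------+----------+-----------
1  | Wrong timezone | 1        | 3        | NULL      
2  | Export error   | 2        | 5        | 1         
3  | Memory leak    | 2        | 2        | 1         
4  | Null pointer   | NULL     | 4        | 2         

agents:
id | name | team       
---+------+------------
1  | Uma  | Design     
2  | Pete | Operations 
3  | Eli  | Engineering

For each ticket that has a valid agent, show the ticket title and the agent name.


INNER JOIN keeps only tickets rows whose agent_id matches an id in agents. Walk through each ticket:
  - ticket 1 (Wrong timezone): agent_id=1 -> matches Uma
  - ticket 2 (Export error): agent_id=2 -> matches Pete
  - ticket 3 (Memory leak): agent_id=2 -> matches Pete
  - ticket 4 (Null pointer): agent_id=NULL, no match -> dropped
So 1 of 4 rows is dropped.

SQL:
SELECT a.title, b.name AS agent
FROM tickets a
INNER JOIN agents b ON a.agent_id = b.id

Result:
title          | agent
---------------+------
Wrong timezone | Uma  
Export error   | Pete 
Memory leak    | Pete 


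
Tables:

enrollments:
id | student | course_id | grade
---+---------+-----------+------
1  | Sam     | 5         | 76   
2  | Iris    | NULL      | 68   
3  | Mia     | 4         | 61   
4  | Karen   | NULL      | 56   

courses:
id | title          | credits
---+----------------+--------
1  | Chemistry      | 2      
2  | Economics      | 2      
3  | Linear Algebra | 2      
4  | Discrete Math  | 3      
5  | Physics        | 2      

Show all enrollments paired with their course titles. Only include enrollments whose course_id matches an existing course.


INNER JOIN keeps only enrollments rows whose course_id matches an id in courses. Walk through each enrollment:
  - enrollment 1 (Sam): course_id=5 -> matches Physics
  - enrollment 2 (Iris): course_id=NULL, no match -> dropped
  - enrollment 3 (Mia): course_id=4 -> matches Discrete Math
  - enrollment 4 (Karen): course_id=NULL, no match -> dropped
So 2 of 4 rows are dropped.

SQL:
SELECT a.student, b.title AS course
FROM enrollments a
INNER JOIN courses b ON a.course_id = b.id

Result:
student | course       
--------+--------------
Sam     | Physics      
Mia     | Discrete Math


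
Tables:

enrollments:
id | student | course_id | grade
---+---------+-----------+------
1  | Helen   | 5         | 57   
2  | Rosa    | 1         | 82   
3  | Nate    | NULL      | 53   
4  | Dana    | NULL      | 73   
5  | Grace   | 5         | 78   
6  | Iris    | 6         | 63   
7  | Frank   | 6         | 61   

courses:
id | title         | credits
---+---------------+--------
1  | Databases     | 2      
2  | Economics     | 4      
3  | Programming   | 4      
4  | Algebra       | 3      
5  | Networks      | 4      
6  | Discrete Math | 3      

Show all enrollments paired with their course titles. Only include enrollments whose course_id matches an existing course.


INNER JOIN keeps only enrollments rows whose course_id matches an id in courses. Walk through each enrollment:
  - enrollment 1 (Helen): course_id=5 -> matches Networks
  - enrollment 2 (Rosa): course_id=1 -> matches Databases
  - enrollment 3 (Nate): course_id=NULL, no match -> dropped
  - enrollment 4 (Dana): course_id=NULL, no match -> dropped
  - enrollment 5 (Grace): course_id=5 -> matches Networks
  - enrollment 6 (Iris): course_id=6 -> matches Discrete Math
  - enrollment 7 (Frank): course_id=6 -> matches Discrete Math
So 2 of 7 rows are dropped.

SQL:
SELECT a.student, b.title AS course
FROM enrollments a
INNER JOIN courses b ON a.course_id = b.id

Result:
student | course       
--------+--------------
Helen   | Networks     
Rosa    | Databases    
Grace   | Networks     
Iris    | Discrete Math
Frank   | Discrete Math


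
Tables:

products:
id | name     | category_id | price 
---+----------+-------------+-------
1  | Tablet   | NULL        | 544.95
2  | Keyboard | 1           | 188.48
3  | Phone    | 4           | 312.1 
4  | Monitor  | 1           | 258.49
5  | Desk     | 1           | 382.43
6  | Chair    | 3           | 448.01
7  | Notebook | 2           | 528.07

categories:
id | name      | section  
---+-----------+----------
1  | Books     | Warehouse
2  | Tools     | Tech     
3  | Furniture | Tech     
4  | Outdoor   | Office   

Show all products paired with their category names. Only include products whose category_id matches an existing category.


INNER JOIN keeps only products rows whose category_id matches an id in categories. Walk through each product:
  - product 1 (Tablet): category_id=NULL, no match -> dropped
  - product 2 (Keyboard): category_id=1 -> matches Books
  - product 3 (Phone): category_id=4 -> matches Outdoor
  - product 4 (Monitor): category_id=1 -> matches Books
  - product 5 (Desk): category_id=1 -> matches Books
  - product 6 (Chair): category_id=3 -> matches Furniture
  - product 7 (Notebook): category_id=2 -> matches Tools
So 1 of 7 rows is dropped.

SQL:
SELECT a.name, b.name AS category
FROM products a
INNER JOIN categories b ON a.category_id = b.id

Result:
name     | category 
---------+----------
Keyboard | Books    
Phone    | Outdoor  
Monitor  | Books    
Desk     | Books    
Chair    | Furniture
Notebook | Tools    


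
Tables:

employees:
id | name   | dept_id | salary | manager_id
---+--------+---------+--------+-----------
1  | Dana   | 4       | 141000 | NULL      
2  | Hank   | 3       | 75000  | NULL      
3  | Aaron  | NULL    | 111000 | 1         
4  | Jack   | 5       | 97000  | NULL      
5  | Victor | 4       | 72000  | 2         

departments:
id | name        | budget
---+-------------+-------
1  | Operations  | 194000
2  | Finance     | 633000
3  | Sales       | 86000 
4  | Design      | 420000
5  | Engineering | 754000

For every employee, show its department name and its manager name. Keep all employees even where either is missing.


Two LEFT JOINs from the same base table employees: one to departments via dept_id, one to employees itself via manager_id. Both are LEFT so every employee is preserved.
Match against departments:
  - employee 1 (Dana): dept_id=4 -> matches Design
  - employee 2 (Hank): dept_id=3 -> matches Sales
  - employee 3 (Aaron): dept_id=NULL, no match -> kept with NULL
  - employee 4 (Jack): dept_id=5 -> matches Engineering
  - employee 5 (Victor): dept_id=4 -> matches Design
Match against employees (self):
  - employee 1 (Dana): manager_id=NULL -> NULL
  - employee 2 (Hank): manager_id=NULL -> NULL
  - employee 3 (Aaron): manager_id=1 -> Dana
  - employee 4 (Jack): manager_id=NULL -> NULL
  - employee 5 (Victor): manager_id=2 -> Hank

SQL:
SELECT a.name, b.name AS department, c.name AS manager
FROM employees a
LEFT JOIN departments b ON a.dept_id = b.id
LEFT JOIN employees c ON a.manager_id = c.id

Result:
name   | department  | manager
-------+-------------+--------
Dana   | Design      | NULL   
Hank   | Sales       | NULL   
Aaron  | NULL        | Dana   
Jack   | Engineering | NULL   
Victor | Design      | Hank   


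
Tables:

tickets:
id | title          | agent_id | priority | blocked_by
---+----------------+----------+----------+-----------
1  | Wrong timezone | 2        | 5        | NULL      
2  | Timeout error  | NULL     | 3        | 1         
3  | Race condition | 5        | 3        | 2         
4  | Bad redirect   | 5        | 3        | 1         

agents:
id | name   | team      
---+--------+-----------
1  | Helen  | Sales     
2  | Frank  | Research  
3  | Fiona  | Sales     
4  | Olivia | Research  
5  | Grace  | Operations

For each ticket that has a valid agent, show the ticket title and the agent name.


INNER JOIN keeps only tickets rows whose agent_id matches an id in agents. Walk through each ticket:
  - ticket 1 (Wrong timezone): agent_id=2 -> matches Frank
  - ticket 2 (Timeout error): agent_id=NULL, no match -> dropped
  - ticket 3 (Race condition): agent_id=5 -> matches Grace
  - ticket 4 (Bad redirect): agent_id=5 -> matches Grace
So 1 of 4 rows is dropped.

SQL:
SELECT a.title, b.name AS agent
FROM tickets a
INNER JOIN agents b ON a.agent_id = b.id

Result:
title          | agent
---------------+------
Wrong timezone | Frank
Race condition | Grace
Bad redirect   | Grace


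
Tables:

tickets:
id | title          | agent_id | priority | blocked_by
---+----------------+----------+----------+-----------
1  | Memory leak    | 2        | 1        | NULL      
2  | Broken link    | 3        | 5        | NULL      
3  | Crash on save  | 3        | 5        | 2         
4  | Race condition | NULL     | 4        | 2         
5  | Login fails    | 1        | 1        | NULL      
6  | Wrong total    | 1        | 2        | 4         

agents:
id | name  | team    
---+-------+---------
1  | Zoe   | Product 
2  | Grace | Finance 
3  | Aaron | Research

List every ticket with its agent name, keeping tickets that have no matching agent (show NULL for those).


LEFT JOIN keeps every row from tickets (the left table); where agent_id has no match in agents, the agent columns become NULL. Walk through each ticket:
  - ticket 1 (Memory leak): agent_id=2 -> matches Grace
  - ticket 2 (Broken link): agent_id=3 -> matches Aaron
  - ticket 3 (Crash on save): agent_id=3 -> matches Aaron
  - ticket 4 (Race condition): agent_id=NULL, no match -> kept with NULL
  - ticket 5 (Login fails): agent_id=1 -> matches Zoe
  - ticket 6 (Wrong total): agent_id=1 -> matches Zoe
All 6 rows appear; 1 has NULL agent.

SQL:
SELECT a.title, b.name AS agent
FROM tickets a
LEFT JOIN agents b ON a.agent_id = b.id

Result:
title          | agent
---------------+------
Memory leak    | Grace
Broken link    | Aaron
Crash on save  | Aaron
Race condition | NULL 
Login fails    | Zoe  
Wrong total    | Zoe  


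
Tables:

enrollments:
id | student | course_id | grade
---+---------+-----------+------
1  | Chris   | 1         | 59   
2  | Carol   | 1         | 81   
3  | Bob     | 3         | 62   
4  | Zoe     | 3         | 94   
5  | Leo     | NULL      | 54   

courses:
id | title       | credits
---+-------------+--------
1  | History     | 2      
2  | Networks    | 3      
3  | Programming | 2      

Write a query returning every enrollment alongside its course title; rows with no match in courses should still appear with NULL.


LEFT JOIN keeps every row from enrollments (the left table); where course_id has no match in courses, the course columns become NULL. Walk through each enrollment:
  - enrollment 1 (Chris): course_id=1 -> matches History
  - enrollment 2 (Carol): course_id=1 -> matches History
  - enrollment 3 (Bob): course_id=3 -> matches Programming
  - enrollment 4 (Zoe): course_id=3 -> matches Programming
  - enrollment 5 (Leo): course_id=NULL, no match -> kept with NULL
All 5 rows appear; 1 has NULL course.

SQL:
SELECT a.student, b.title AS course
FROM enrollments a
LEFT JOIN courses b ON a.course_id = b.id

Result:
student | course     
--------+------------
Chris   | History    
Carol   | History    
Bob     | Programming
Zoe     | Programming
Leo     | NULL       


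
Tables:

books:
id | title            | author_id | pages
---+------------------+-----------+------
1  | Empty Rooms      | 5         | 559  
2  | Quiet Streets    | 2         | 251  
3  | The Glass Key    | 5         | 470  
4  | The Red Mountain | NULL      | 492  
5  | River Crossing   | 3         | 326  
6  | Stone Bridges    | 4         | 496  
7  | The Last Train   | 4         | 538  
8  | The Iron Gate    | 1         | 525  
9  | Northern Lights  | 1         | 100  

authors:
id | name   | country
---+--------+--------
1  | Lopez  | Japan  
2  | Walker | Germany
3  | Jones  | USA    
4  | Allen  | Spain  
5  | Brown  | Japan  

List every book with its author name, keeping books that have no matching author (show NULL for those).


LEFT JOIN keeps every row from books (the left table); where author_id has no match in authors, the author columns become NULL. Walk through each book:
  - book 1 (Empty Rooms): author_id=5 -> matches Brown
  - book 2 (Quiet Streets): author_id=2 -> matches Walker
  - book 3 (The Glass Key): author_id=5 -> matches Brown
  - book 4 (The Red Mountain): author_id=NULL, no match -> kept with NULL
  - book 5 (River Crossing): author_id=3 -> matches Jones
  - book 6 (Stone Bridges): author_id=4 -> matches Allen
  - book 7 (The Last Train): author_id=4 -> matches Allen
  - book 8 (The Iron Gate): author_id=1 -> matches Lopez
  - book 9 (Northern Lights): author_id=1 -> matches Lopez
All 9 rows appear; 1 has NULL author.

SQL:
SELECT a.title, b.name AS author
FROM books a
LEFT JOIN authors b ON a.author_id = b.id

Result:
title            | author
-----------------+-------
Empty Rooms      | Brown 
Quiet Streets    | Walker
The Glass Key    | Brown 
The Red Mountain | NULL  
River Crossing   | Jones 
Stone Bridges    | Allen 
The Last Train   | Allen 
The Iron Gate    | Lopez 
Northern Lights  | Lopez 


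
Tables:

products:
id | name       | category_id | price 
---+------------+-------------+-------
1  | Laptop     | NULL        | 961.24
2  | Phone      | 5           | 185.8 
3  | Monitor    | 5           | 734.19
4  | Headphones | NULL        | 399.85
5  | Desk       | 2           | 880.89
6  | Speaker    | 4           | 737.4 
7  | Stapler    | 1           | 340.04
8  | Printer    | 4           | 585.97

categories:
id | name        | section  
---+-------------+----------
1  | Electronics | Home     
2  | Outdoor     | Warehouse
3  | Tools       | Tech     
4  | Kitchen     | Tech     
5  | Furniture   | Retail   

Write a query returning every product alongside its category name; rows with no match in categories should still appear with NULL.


LEFT JOIN keeps every row from products (the left table); where category_id has no match in categories, the category columns become NULL. Walk through each product:
  - product 1 (Laptop): category_id=NULL, no match -> kept with NULL
  - product 2 (Phone): category_id=5 -> matches Furniture
  - product 3 (Monitor): category_id=5 -> matches Furniture
  - product 4 (Headphones): category_id=NULL, no match -> kept with NULL
  - product 5 (Desk): category_id=2 -> matches Outdoor
  - product 6 (Speaker): category_id=4 -> matches Kitchen
  - product 7 (Stapler): category_id=1 -> matches Electronics
  - product 8 (Printer): category_id=4 -> matches Kitchen
All 8 rows appear; 2 have NULL category.

SQL:
SELECT a.name, b.name AS category
FROM products a
LEFT JOIN categories b ON a.category_id = b.id

Result:
name       | category   
-----------+------------
Laptop     | NULL       
Phone      | Furniture  
Monitor    | Furniture  
Headphones | NULL       
Desk       | Outdoor    
Speaker    | Kitchen    
Stapler    | Electronics
Printer    | Kitchen    


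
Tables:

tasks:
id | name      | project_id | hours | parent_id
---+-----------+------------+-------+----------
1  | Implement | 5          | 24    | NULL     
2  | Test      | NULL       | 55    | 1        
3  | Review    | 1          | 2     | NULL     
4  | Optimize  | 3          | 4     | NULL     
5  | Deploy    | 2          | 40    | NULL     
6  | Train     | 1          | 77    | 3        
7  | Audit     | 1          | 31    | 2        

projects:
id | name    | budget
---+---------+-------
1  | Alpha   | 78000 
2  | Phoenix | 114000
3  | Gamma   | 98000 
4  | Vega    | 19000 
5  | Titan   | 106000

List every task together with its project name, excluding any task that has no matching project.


INNER JOIN keeps only tasks rows whose project_id matches an id in projects. Walk through each task:
  - task 1 (Implement): project_id=5 -> matches Titan
  - task 2 (Test): project_id=NULL, no match -> dropped
  - task 3 (Review): project_id=1 -> matches Alpha
  - task 4 (Optimize): project_id=3 -> matches Gamma
  - task 5 (Deploy): project_id=2 -> matches Phoenix
  - task 6 (Train): project_id=1 -> matches Alpha
  - task 7 (Audit): project_id=1 -> matches Alpha
So 1 of 7 rows is dropped.

SQL:
SELECT a.name, b.name AS project
FROM tasks a
INNER JOIN projects b ON a.project_id = b.id

Result:
name      | project
----------+--------
Implement | Titan  
Review    | Alpha  
Optimize  | Gamma  
Deploy    | Phoenix
Train     | Alpha  
Audit     | Alpha  


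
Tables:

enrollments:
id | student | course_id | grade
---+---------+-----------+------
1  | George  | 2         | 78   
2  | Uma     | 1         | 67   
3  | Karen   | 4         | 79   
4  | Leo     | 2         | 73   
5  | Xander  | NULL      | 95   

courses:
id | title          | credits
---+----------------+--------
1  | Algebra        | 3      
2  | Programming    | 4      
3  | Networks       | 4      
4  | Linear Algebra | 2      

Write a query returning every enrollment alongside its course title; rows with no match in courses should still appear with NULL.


LEFT JOIN keeps every row from enrollments (the left table); where course_id has no match in courses, the course columns become NULL. Walk through each enrollment:
  - enrollment 1 (George): course_id=2 -> matches Programming
  - enrollment 2 (Uma): course_id=1 -> matches Algebra
  - enrollment 3 (Karen): course_id=4 -> matches Linear Algebra
  - enrollment 4 (Leo): course_id=2 -> matches Programming
  - enrollment 5 (Xander): course_id=NULL, no match -> kept with NULL
All 5 rows appear; 1 has NULL course.

SQL:
SELECT a.student, b.title AS course
FROM enrollments a
LEFT JOIN courses b ON a.course_id = b.id

Result:
student | course        
--------+---------------
George  | Programming   
Uma     | Algebra       
Karen   | Linear Algebra
Leo     | Programming   
Xander  | NULL          


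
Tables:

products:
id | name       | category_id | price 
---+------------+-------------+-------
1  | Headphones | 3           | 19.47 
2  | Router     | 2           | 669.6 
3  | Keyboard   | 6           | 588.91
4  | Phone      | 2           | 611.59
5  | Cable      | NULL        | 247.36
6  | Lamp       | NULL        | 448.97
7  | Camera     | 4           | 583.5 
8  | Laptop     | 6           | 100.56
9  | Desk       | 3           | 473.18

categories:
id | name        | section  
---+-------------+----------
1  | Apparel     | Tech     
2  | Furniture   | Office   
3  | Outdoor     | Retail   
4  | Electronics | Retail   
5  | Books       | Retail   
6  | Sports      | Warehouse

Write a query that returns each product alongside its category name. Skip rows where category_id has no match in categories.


INNER JOIN keeps only products rows whose category_id matches an id in categories. Walk through each product:
  - product 1 (Headphones): category_id=3 -> matches Outdoor
  - product 2 (Router): category_id=2 -> matches Furniture
  - product 3 (Keyboard): category_id=6 -> matches Sports
  - product 4 (Phone): category_id=2 -> matches Furniture
  - product 5 (Cable): category_id=NULL, no match -> dropped
  - product 6 (Lamp): category_id=NULL, no match -> dropped
  - product 7 (Camera): category_id=4 -> matches Electronics
  - product 8 (Laptop): category_id=6 -> matches Sports
  - product 9 (Desk): category_id=3 -> matches Outdoor
So 2 of 9 rows are dropped.

SQL:
SELECT a.name, b.name AS category
FROM products a
INNER JOIN categories b ON a.category_id = b.id

Result:
name       | category   
-----------+------------
Headphones | Outdoor    
Router     | Furniture  
Keyboard   | Sports     
Phone      | Furniture  
Camera     | Electronics
Laptop     | Sports     
Desk       | Outdoor    


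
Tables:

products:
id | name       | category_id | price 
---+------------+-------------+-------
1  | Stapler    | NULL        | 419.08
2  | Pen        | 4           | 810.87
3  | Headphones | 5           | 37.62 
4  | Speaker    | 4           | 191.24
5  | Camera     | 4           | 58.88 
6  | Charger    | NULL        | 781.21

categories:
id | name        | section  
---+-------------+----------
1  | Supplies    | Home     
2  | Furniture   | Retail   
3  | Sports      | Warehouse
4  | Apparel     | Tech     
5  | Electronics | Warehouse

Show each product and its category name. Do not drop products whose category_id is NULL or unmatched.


LEFT JOIN keeps every row from products (the left table); where category_id has no match in categories, the category columns become NULL. Walk through each product:
  - product 1 (Stapler): category_id=NULL, no match -> kept with NULL
  - product 2 (Pen): category_id=4 -> matches Apparel
  - product 3 (Headphones): category_id=5 -> matches Electronics
  - product 4 (Speaker): category_id=4 -> matches Apparel
  - product 5 (Camera): category_id=4 -> matches Apparel
  - product 6 (Charger): category_id=NULL, no match -> kept with NULL
All 6 rows appear; 2 have NULL category.

SQL:
SELECT a.name, b.name AS category
FROM products a
LEFT JOIN categories b ON a.category_id = b.id

Result:
name       | category   
-----------+------------
Stapler    | NULL       
Pen        | Apparel    
Headphones | Electronics
Speaker    | Apparel    
Camera     | Apparel    
Charger    | NULL       


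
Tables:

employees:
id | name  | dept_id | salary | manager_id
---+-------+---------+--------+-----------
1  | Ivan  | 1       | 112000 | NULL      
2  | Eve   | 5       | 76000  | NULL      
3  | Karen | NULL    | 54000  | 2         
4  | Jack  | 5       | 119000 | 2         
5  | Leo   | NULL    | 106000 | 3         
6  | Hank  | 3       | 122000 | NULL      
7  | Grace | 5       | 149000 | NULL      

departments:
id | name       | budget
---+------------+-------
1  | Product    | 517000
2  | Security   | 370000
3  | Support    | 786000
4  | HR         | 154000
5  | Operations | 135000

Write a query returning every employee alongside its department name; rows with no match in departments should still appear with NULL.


LEFT JOIN keeps every row from employees (the left table); where dept_id has no match in departments, the department columns become NULL. Walk through each employee:
  - employee 1 (Ivan): dept_id=1 -> matches Product
  - employee 2 (Eve): dept_id=5 -> matches Operations
  - employee 3 (Karen): dept_id=NULL, no match -> kept with NULL
  - employee 4 (Jack): dept_id=5 -> matches Operations
  - employee 5 (Leo): dept_id=NULL, no match -> kept with NULL
  - employee 6 (Hank): dept_id=3 -> matches Support
  - employee 7 (Grace): dept_id=5 -> matches Operations
All 7 rows appear; 2 have NULL department.

SQL:
SELECT a.name, b.name AS department
FROM employees a
LEFT JOIN departments b ON a.dept_id = b.id

Result:
name  | department
------+-----------
Ivan  | Product   
Eve   | Operations
Karen | NULL      
Jack  | Operations
Leo   | NULL      
Hank  | Support   
Grace | Operations


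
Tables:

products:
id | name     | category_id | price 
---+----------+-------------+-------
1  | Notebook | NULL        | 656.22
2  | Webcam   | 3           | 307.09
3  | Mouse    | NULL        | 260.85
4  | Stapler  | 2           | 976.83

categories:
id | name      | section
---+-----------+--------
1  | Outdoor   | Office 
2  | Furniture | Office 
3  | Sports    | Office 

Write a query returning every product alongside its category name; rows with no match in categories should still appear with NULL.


LEFT JOIN keeps every row from products (the left table); where category_id has no match in categories, the category columns become NULL. Walk through each product:
  - product 1 (Notebook): category_id=NULL, no match -> kept with NULL
  - product 2 (Webcam): category_id=3 -> matches Sports
  - product 3 (Mouse): category_id=NULL, no match -> kept with NULL
  - product 4 (Stapler): category_id=2 -> matches Furniture
All 4 rows appear; 2 have NULL category.

SQL:
SELECT a.name, b.name AS category
FROM products a
LEFT JOIN categories b ON a.category_id = b.id

Result:
name     | category 
---------+----------
Notebook | NULL     
Webcam   | Sports   
Mouse    | NULL     
Stapler  | Furniture


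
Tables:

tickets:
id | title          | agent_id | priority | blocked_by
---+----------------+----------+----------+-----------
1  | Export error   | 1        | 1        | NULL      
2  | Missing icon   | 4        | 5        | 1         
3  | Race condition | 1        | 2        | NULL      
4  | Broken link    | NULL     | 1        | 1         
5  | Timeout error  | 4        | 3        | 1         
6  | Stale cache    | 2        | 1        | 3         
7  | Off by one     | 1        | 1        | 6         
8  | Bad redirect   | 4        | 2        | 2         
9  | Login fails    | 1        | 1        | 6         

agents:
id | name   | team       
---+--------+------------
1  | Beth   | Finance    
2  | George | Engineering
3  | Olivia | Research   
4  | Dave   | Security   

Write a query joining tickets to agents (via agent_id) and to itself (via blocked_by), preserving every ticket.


Two LEFT JOINs from the same base table tickets: one to agents via agent_id, one to tickets itself via blocked_by. Both are LEFT so every ticket is preserved.
Match against agents:
  - ticket 1 (Export error): agent_id=1 -> matches Beth
  - ticket 2 (Missing icon): agent_id=4 -> matches Dave
  - ticket 3 (Race condition): agent_id=1 -> matches Beth
  - ticket 4 (Broken link): agent_id=NULL, no match -> kept with NULL
  - ticket 5 (Timeout error): agent_id=4 -> matches Dave
  - ticket 6 (Stale cache): agent_id=2 -> matches George
  - ticket 7 (Off by one): agent_id=1 -> matches Beth
  - ticket 8 (Bad redirect): agent_id=4 -> matches Dave
  - ticket 9 (Login fails): agent_id=1 -> matches Beth
Match against tickets (self):
  - ticket 1 (Export error): blocked_by=NULL -> NULL
  - ticket 2 (Missing icon): blocked_by=1 -> Export error
  - ticket 3 (Race condition): blocked_by=NULL -> NULL
  - ticket 4 (Broken link): blocked_by=1 -> Export error
  - ticket 5 (Timeout error): blocked_by=1 -> Export error
  - ticket 6 (Stale cache): blocked_by=3 -> Race condition
  - ticket 7 (Off by one): blocked_by=6 -> Stale cache
  - ticket 8 (Bad redirect): blocked_by=2 -> Missing icon
  - ticket 9 (Login fails): blocked_by=6 -> Stale cache

SQL:
SELECT a.title, b.name AS agent, c.title AS blocked_by
FROM tickets a
LEFT JOIN agents b ON a.agent_id = b.id
LEFT JOIN tickets c ON a.blocked_by = c.id

Result:
title          | agent  | blocked_by    
---------------+--------+---------------
Export error   | Beth   | NULL          
Missing icon   | Dave   | Export error  
Race condition | Beth   | NULL          
Broken link    | NULL   | Export error  
Timeout error  | Dave   | Export error  
Stale cache    | George | Race condition
Off by one     | Beth   | Stale cache   
Bad redirect   | Dave   | Missing icon  
Login fails    | Beth   | Stale cache   


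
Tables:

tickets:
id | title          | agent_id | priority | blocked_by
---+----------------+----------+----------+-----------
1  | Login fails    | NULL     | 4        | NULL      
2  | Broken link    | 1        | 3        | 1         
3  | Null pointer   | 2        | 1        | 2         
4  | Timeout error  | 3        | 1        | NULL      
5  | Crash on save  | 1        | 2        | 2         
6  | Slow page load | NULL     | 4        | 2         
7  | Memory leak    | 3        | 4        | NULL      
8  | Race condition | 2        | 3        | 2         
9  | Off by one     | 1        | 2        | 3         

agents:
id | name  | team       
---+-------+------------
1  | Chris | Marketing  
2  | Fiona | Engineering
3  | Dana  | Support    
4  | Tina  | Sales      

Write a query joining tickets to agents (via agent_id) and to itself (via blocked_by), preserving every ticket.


Two LEFT JOINs from the same base table tickets: one to agents via agent_id, one to tickets itself via blocked_by. Both are LEFT so every ticket is preserved.
Match against agents:
  - ticket 1 (Login fails): agent_id=NULL, no match -> kept with NULL
  - ticket 2 (Broken link): agent_id=1 -> matches Chris
  - ticket 3 (Null pointer): agent_id=2 -> matches Fiona
  - ticket 4 (Timeout error): agent_id=3 -> matches Dana
  - ticket 5 (Crash on save): agent_id=1 -> matches Chris
  - ticket 6 (Slow page load): agent_id=NULL, no match -> kept with NULL
  - ticket 7 (Memory leak): agent_id=3 -> matches Dana
  - ticket 8 (Race condition): agent_id=2 -> matches Fiona
  - ticket 9 (Off by one): agent_id=1 -> matches Chris
Match against tickets (self):
  - ticket 1 (Login fails): blocked_by=NULL -> NULL
  - ticket 2 (Broken link): blocked_by=1 -> Login fails
  - ticket 3 (Null pointer): blocked_by=2 -> Broken link
  - ticket 4 (Timeout error): blocked_by=NULL -> NULL
  - ticket 5 (Crash on save): blocked_by=2 -> Broken link
  - ticket 6 (Slow page load): blocked_by=2 -> Broken link
  - ticket 7 (Memory leak): blocked_by=NULL -> NULL
  - ticket 8 (Race condition): blocked_by=2 -> Broken link
  - ticket 9 (Off by one): blocked_by=3 -> Null pointer

SQL:
SELECT a.title, b.name AS agent, c.title AS blocked_by
FROM tickets a
LEFT JOIN agents b ON a.agent_id = b.id
LEFT JOIN tickets c ON a.blocked_by = c.id

Result:
title          | agent | blocked_by  
---------------+-------+-------------
Login fails    | NULL  | NULL        
Broken link    | Chris | Login fails 
Null pointer   | Fiona | Broken link 
Timeout error  | Dana  | NULL        
Crash on save  | Chris | Broken link 
Slow page load | NULL  | Broken link 
Memory leak    | Dana  | NULL        
Race condition | Fiona | Broken link 
Off by one     | Chris | Null pointer


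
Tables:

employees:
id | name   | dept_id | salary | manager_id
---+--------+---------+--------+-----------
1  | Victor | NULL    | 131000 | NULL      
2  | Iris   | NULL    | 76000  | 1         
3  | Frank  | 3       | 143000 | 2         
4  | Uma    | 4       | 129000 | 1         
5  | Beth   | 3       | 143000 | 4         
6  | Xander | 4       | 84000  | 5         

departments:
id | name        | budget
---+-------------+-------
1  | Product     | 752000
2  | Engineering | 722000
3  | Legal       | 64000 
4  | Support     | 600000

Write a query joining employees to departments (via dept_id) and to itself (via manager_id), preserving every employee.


Two LEFT JOINs from the same base table employees: one to departments via dept_id, one to employees itself via manager_id. Both are LEFT so every employee is preserved.
Match against departments:
  - employee 1 (Victor): dept_id=NULL, no match -> kept with NULL
  - employee 2 (Iris): dept_id=NULL, no match -> kept with NULL
  - employee 3 (Frank): dept_id=3 -> matches Legal
  - employee 4 (Uma): dept_id=4 -> matches Support
  - employee 5 (Beth): dept_id=3 -> matches Legal
  - employee 6 (Xander): dept_id=4 -> matches Support
Match against employees (self):
  - employee 1 (Victor): manager_id=NULL -> NULL
  - employee 2 (Iris): manager_id=1 -> Victor
  - employee 3 (Frank): manager_id=2 -> Iris
  - employee 4 (Uma): manager_id=1 -> Victor
  - employee 5 (Beth): manager_id=4 -> Uma
  - employee 6 (Xander): manager_id=5 -> Beth

SQL:
SELECT a.name, b.name AS department, c.name AS manager
FROM employees a
LEFT JOIN departments b ON a.dept_id = b.id
LEFT JOIN employees c ON a.manager_id = c.id

Result:
name   | department | manager
-------+------------+--------
Victor | NULL       | NULL   
Iris   | NULL       | Victor 
Frank  | Legal      | Iris   
Uma    | Support    | Victor 
Beth   | Legal      | Uma    
Xander | Support    | Beth   


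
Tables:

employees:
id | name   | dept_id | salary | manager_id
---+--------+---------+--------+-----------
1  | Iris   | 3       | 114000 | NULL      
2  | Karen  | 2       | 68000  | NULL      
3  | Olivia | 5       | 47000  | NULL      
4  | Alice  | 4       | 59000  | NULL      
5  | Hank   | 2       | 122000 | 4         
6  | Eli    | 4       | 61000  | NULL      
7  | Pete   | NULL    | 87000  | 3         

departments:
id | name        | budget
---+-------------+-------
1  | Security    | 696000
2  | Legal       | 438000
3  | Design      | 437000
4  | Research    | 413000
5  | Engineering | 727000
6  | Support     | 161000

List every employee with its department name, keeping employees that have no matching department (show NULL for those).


LEFT JOIN keeps every row from employees (the left table); where dept_id has no match in departments, the department columns become NULL. Walk through each employee:
  - employee 1 (Iris): dept_id=3 -> matches Design
  - employee 2 (Karen): dept_id=2 -> matches Legal
  - employee 3 (Olivia): dept_id=5 -> matches Engineering
  - employee 4 (Alice): dept_id=4 -> matches Research
  - employee 5 (Hank): dept_id=2 -> matches Legal
  - employee 6 (Eli): dept_id=4 -> matches Research
  - employee 7 (Pete): dept_id=NULL, no match -> kept with NULL
All 7 rows appear; 1 has NULL department.

SQL:
SELECT a.name, b.name AS department
FROM employees a
LEFT JOIN departments b ON a.dept_id = b.id

Result:
name   | department 
-------+------------
Iris   | Design     
Karen  | Legal      
Olivia | Engineering
Alice  | Research   
Hank   | Legal      
Eli    | Research   
Pete   | NULL       


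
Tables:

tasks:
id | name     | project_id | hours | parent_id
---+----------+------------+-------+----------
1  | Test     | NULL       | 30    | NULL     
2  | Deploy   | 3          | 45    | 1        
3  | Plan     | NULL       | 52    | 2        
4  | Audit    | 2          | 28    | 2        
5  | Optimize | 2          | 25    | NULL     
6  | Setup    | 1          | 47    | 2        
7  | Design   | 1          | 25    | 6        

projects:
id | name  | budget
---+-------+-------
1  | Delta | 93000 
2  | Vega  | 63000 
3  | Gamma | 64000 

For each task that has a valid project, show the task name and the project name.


INNER JOIN keeps only tasks rows whose project_id matches an id in projects. Walk through each task:
  - task 1 (Test): project_id=NULL, no match -> dropped
  - task 2 (Deploy): project_id=3 -> matches Gamma
  - task 3 (Plan): project_id=NULL, no match -> dropped
  - task 4 (Audit): project_id=2 -> matches Vega
  - task 5 (Optimize): project_id=2 -> matches Vega
  - task 6 (Setup): project_id=1 -> matches Delta
  - task 7 (Design): project_id=1 -> matches Delta
So 2 of 7 rows are dropped.

SQL:
SELECT a.name, b.name AS project
FROM tasks a
INNER JOIN projects b ON a.project_id = b.id

Result:
name     | project
---------+--------
Deploy   | Gamma  
Audit    | Vega   
Optimize | Vega   
Setup    | Delta  
Design   | Delta  


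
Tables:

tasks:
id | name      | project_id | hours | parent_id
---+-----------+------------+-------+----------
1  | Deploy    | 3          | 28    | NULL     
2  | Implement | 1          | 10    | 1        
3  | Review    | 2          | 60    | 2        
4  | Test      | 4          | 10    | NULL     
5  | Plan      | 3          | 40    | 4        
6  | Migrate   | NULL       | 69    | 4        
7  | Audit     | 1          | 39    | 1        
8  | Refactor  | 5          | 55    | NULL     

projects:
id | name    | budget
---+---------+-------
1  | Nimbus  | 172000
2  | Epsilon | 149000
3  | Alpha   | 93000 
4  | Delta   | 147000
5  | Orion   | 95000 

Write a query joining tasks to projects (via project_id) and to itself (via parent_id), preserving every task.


Two LEFT JOINs from the same base table tasks: one to projects via project_id, one to tasks itself via parent_id. Both are LEFT so every task is preserved.
Match against projects:
  - task 1 (Deploy): project_id=3 -> matches Alpha
  - task 2 (Implement): project_id=1 -> matches Nimbus
  - task 3 (Review): project_id=2 -> matches Epsilon
  - task 4 (Test): project_id=4 -> matches Delta
  - task 5 (Plan): project_id=3 -> matches Alpha
  - task 6 (Migrate): project_id=NULL, no match -> kept with NULL
  - task 7 (Audit): project_id=1 -> matches Nimbus
  - task 8 (Refactor): project_id=5 -> matches Orion
Match against tasks (self):
  - task 1 (Deploy): parent_id=NULL -> NULL
  - task 2 (Implement): parent_id=1 -> Deploy
  - task 3 (Review): parent_id=2 -> Implement
  - task 4 (Test): parent_id=NULL -> NULL
  - task 5 (Plan): parent_id=4 -> Test
  - task 6 (Migrate): parent_id=4 -> Test
  - task 7 (Audit): parent_id=1 -> Deploy
  - task 8 (Refactor): parent_id=NULL -> NULL

SQL:
SELECT a.name, b.name AS project, c.name AS parent
FROM tasks a
LEFT JOIN projects b ON a.project_id = b.id
LEFT JOIN tasks c ON a.parent_id = c.id

Result:
name      | project | parent   
----------+---------+----------
Deploy    | Alpha   | NULL     
Implement | Nimbus  | Deploy   
Review    | Epsilon | Implement
Test      | Delta   | NULL     
Plan      | Alpha   | Test     
Migrate   | NULL    | Test     
Audit     | Nimbus  | Deploy   
Refactor  | Orion   | NULL     


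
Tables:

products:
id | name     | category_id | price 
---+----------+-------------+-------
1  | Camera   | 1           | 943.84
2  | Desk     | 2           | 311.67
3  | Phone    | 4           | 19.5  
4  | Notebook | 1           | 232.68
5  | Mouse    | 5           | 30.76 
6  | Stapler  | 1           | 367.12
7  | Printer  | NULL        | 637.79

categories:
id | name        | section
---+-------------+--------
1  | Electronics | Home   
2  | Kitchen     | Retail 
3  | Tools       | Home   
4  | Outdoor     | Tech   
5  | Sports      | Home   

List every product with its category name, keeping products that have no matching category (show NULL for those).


LEFT JOIN keeps every row from products (the left table); where category_id has no match in categories, the category columns become NULL. Walk through each product:
  - product 1 (Camera): category_id=1 -> matches Electronics
  - product 2 (Desk): category_id=2 -> matches Kitchen
  - product 3 (Phone): category_id=4 -> matches Outdoor
  - product 4 (Notebook): category_id=1 -> matches Electronics
  - product 5 (Mouse): category_id=5 -> matches Sports
  - product 6 (Stapler): category_id=1 -> matches Electronics
  - product 7 (Printer): category_id=NULL, no match -> kept with NULL
All 7 rows appear; 1 has NULL category.

SQL:
SELECT a.name, b.name AS category
FROM products a
LEFT JOIN categories b ON a.category_id = b.id

Result:
name     | category   
---------+------------
Camera   | Electronics
Desk     | Kitchen    
Phone    | Outdoor    
Notebook | Electronics
Mouse    | Sports     
Stapler  | Electronics
Printer  | NULL       
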